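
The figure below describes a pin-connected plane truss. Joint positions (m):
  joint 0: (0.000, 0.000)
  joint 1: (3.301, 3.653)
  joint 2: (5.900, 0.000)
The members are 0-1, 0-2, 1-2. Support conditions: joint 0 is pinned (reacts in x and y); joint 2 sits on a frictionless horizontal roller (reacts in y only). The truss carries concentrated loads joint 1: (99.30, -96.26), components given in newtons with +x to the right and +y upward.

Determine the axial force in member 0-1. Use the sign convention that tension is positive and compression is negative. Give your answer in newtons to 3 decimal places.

N=3 nodes, M=3 members, R=3 reactions → 2N=6, M+R=6
member 0 (0-1): L=4.9235, (cx,cy)=(0.6705,0.7419)
member 1 (0-2): L=5.9000, (cx,cy)=(1.0000,0.0000)
member 2 (1-2): L=4.4832, (cx,cy)=(0.5797,-0.8148)
solve A·x = −loads:
  F[0-1] = +25.7140 N (tension)
  F[0-2] = +82.0599 N (tension)
  F[1-2] = -141.5514 N (compression)
  Rx@0 = -99.3000 N
  Ry@0 = -19.0785 N
  Ry@2 = +115.3385 N

25.714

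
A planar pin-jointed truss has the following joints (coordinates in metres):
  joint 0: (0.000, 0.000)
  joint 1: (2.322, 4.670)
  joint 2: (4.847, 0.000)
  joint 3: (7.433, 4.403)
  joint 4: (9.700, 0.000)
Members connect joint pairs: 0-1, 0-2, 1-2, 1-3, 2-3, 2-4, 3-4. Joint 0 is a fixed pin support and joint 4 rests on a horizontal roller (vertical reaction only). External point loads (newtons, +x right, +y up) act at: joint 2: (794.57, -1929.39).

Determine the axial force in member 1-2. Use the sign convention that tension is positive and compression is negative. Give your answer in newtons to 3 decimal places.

N=5 nodes, M=7 members, R=3 reactions → 2N=10, M+R=10
member 0 (0-1): L=5.2154, (cx,cy)=(0.4452,0.8954)
member 1 (0-2): L=4.8470, (cx,cy)=(1.0000,0.0000)
member 2 (1-2): L=5.3089, (cx,cy)=(0.4756,-0.8797)
member 3 (1-3): L=5.1180, (cx,cy)=(0.9986,-0.0522)
member 4 (2-3): L=5.1063, (cx,cy)=(0.5064,0.8623)
member 5 (2-4): L=4.8530, (cx,cy)=(1.0000,0.0000)
member 6 (3-4): L=4.9523, (cx,cy)=(0.4578,-0.8891)
solve A·x = −loads:
  F[0-1] = -1078.0299 N (compression)
  F[0-2] = +1274.5288 N (tension)
  F[1-2] = +1158.5831 N (tension)
  F[1-3] = -1032.4047 N (compression)
  F[2-3] = +1055.6229 N (tension)
  F[2-4] = +496.3913 N (tension)
  F[3-4] = -1084.3845 N (compression)
  Rx@0 = -794.5700 N
  Ry@0 = +965.2917 N
  Ry@4 = +964.0983 N

1158.583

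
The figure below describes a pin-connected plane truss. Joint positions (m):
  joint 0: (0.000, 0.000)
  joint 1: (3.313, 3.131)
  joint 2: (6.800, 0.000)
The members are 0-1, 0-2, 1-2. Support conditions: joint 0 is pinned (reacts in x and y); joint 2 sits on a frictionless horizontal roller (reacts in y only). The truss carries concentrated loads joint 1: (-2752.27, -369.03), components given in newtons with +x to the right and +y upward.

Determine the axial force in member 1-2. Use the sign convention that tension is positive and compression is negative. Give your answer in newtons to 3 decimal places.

1627.689

N=3 nodes, M=3 members, R=3 reactions → 2N=6, M+R=6
member 0 (0-1): L=4.5584, (cx,cy)=(0.7268,0.6869)
member 1 (0-2): L=6.8000, (cx,cy)=(1.0000,0.0000)
member 2 (1-2): L=4.6864, (cx,cy)=(0.7441,-0.6681)
solve A·x = −loads:
  F[0-1] = -2120.5063 N (compression)
  F[0-2] = -1211.1114 N (compression)
  F[1-2] = +1627.6888 N (tension)
  Rx@0 = +2752.2700 N
  Ry@0 = +1456.4948 N
  Ry@2 = -1087.4649 N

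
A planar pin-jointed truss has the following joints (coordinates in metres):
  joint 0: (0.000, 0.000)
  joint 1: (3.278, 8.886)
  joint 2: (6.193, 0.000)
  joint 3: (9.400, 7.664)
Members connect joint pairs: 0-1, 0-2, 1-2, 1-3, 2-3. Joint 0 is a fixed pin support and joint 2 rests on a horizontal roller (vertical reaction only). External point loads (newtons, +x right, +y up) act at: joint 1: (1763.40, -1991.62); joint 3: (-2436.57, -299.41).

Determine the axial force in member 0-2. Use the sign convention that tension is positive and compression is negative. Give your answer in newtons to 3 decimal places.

N=4 nodes, M=5 members, R=3 reactions → 2N=8, M+R=8
member 0 (0-1): L=9.4713, (cx,cy)=(0.3461,0.9382)
member 1 (0-2): L=6.1930, (cx,cy)=(1.0000,0.0000)
member 2 (1-2): L=9.3519, (cx,cy)=(0.3117,-0.9502)
member 3 (1-3): L=6.2428, (cx,cy)=(0.9807,-0.1957)
member 4 (2-3): L=8.3079, (cx,cy)=(0.3860,0.9225)
solve A·x = −loads:
  F[0-1] = -1350.9993 N (compression)
  F[0-2] = -205.5935 N (compression)
  F[1-2] = -313.9698 N (compression)
  F[1-3] = -2175.1919 N (compression)
  F[2-3] = -786.1274 N (compression)
  Rx@0 = +673.1700 N
  Ry@0 = +1267.5060 N
  Ry@2 = +1023.5240 N

-205.594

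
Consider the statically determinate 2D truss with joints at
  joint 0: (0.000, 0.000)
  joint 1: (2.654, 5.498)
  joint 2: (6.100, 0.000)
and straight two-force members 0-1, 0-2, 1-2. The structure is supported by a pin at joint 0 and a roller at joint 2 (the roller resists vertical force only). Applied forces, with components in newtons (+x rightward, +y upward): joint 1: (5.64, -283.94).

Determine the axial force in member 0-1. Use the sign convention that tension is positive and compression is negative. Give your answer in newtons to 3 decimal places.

N=3 nodes, M=3 members, R=3 reactions → 2N=6, M+R=6
member 0 (0-1): L=6.1051, (cx,cy)=(0.4347,0.9006)
member 1 (0-2): L=6.1000, (cx,cy)=(1.0000,0.0000)
member 2 (1-2): L=6.4887, (cx,cy)=(0.5311,-0.8473)
solve A·x = −loads:
  F[0-1] = -172.4689 N (compression)
  F[0-2] = +80.6159 N (tension)
  F[1-2] = -151.7965 N (compression)
  Rx@0 = -5.6400 N
  Ry@0 = +155.3194 N
  Ry@2 = +128.6206 N

-172.469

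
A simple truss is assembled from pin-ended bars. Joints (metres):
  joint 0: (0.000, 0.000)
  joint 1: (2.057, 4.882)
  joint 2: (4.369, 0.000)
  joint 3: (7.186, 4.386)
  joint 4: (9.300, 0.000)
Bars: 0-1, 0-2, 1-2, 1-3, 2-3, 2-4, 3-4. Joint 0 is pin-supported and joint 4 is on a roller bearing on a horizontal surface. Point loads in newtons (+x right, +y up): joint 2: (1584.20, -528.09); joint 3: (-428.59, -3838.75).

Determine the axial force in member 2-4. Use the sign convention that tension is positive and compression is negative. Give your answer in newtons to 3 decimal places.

N=5 nodes, M=7 members, R=3 reactions → 2N=10, M+R=10
member 0 (0-1): L=5.2977, (cx,cy)=(0.3883,0.9215)
member 1 (0-2): L=4.3690, (cx,cy)=(1.0000,0.0000)
member 2 (1-2): L=5.4018, (cx,cy)=(0.4280,-0.9038)
member 3 (1-3): L=5.1529, (cx,cy)=(0.9954,-0.0963)
member 4 (2-3): L=5.2127, (cx,cy)=(0.5404,0.8414)
member 5 (2-4): L=4.9310, (cx,cy)=(1.0000,0.0000)
member 6 (3-4): L=4.8689, (cx,cy)=(0.4342,-0.9008)
solve A·x = −loads:
  F[0-1] = -1470.0653 N (compression)
  F[0-2] = +1726.4141 N (tension)
  F[1-2] = +1634.9108 N (tension)
  F[1-3] = -1276.4841 N (compression)
  F[2-3] = -1128.4754 N (compression)
  F[2-4] = +1451.8046 N (tension)
  F[3-4] = -3343.7381 N (compression)
  Rx@0 = -1155.6100 N
  Ry@0 = +1354.7231 N
  Ry@4 = +3012.1169 N

1451.805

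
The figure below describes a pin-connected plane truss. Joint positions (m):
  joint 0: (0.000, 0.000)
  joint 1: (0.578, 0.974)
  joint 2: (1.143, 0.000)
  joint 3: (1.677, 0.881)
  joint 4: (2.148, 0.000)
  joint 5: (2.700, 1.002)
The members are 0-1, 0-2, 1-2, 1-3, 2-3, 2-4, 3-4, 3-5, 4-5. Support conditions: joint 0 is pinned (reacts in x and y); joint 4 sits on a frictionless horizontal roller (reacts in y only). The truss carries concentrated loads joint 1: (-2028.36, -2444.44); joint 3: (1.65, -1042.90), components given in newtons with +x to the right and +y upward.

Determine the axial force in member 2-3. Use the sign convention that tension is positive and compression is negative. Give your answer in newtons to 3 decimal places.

N=6 nodes, M=9 members, R=3 reactions → 2N=12, M+R=12
member 0 (0-1): L=1.1326, (cx,cy)=(0.5103,0.8600)
member 1 (0-2): L=1.1430, (cx,cy)=(1.0000,0.0000)
member 2 (1-2): L=1.1260, (cx,cy)=(0.5018,-0.8650)
member 3 (1-3): L=1.1029, (cx,cy)=(0.9964,-0.0843)
member 4 (2-3): L=1.0302, (cx,cy)=(0.5183,0.8552)
member 5 (2-4): L=1.0050, (cx,cy)=(1.0000,0.0000)
member 6 (3-4): L=0.9990, (cx,cy)=(0.4715,-0.8819)
member 7 (3-5): L=1.0301, (cx,cy)=(0.9931,0.1175)
member 8 (4-5): L=1.1440, (cx,cy)=(0.4825,0.8759)
solve A·x = −loads:
  F[0-1] = -3412.2184 N (compression)
  F[0-2] = -285.3364 N (compression)
  F[1-2] = +566.1734 N (tension)
  F[1-3] = +2.9072 N (tension)
  F[2-3] = -572.6805 N (compression)
  F[2-4] = +295.5991 N (tension)
  F[3-4] = -626.9716 N (compression)
  F[3-5] = -0.0000 N (tension)
  F[4-5] = +0.0000 N (tension)
  Rx@0 = +2026.7100 N
  Ry@0 = +2934.4254 N
  Ry@4 = +552.9146 N

-572.681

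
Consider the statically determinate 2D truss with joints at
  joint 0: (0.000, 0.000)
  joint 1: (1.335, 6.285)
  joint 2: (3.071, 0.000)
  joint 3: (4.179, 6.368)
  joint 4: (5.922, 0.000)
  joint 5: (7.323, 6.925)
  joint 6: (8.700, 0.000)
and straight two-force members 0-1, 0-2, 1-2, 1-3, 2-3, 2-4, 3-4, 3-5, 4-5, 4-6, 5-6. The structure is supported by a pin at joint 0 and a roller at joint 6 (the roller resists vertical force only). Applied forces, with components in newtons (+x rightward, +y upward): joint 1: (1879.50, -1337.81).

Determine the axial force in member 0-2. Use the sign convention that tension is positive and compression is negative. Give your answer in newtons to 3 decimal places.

N=7 nodes, M=11 members, R=3 reactions → 2N=14, M+R=14
member 0 (0-1): L=6.4252, (cx,cy)=(0.2078,0.9782)
member 1 (0-2): L=3.0710, (cx,cy)=(1.0000,0.0000)
member 2 (1-2): L=6.5203, (cx,cy)=(0.2662,-0.9639)
member 3 (1-3): L=2.8452, (cx,cy)=(0.9996,0.0292)
member 4 (2-3): L=6.4637, (cx,cy)=(0.1714,0.9852)
member 5 (2-4): L=2.8510, (cx,cy)=(1.0000,0.0000)
member 6 (3-4): L=6.6022, (cx,cy)=(0.2640,-0.9645)
member 7 (3-5): L=3.1930, (cx,cy)=(0.9847,0.1744)
member 8 (4-5): L=7.0653, (cx,cy)=(0.1983,0.9801)
member 9 (4-6): L=2.7780, (cx,cy)=(1.0000,0.0000)
member 10 (5-6): L=7.0606, (cx,cy)=(0.1950,-0.9808)
solve A·x = −loads:
  F[0-1] = +230.2768 N (tension)
  F[0-2] = +1831.6542 N (tension)
  F[1-2] = -1663.6378 N (compression)
  F[1-3] = -1389.3127 N (compression)
  F[2-3] = +1627.6829 N (tension)
  F[2-4] = +1109.7048 N (tension)
  F[3-4] = -1740.0090 N (compression)
  F[3-5] = -660.4668 N (compression)
  F[4-5] = +1712.2785 N (tension)
  F[4-6] = +310.8066 N (tension)
  F[5-6] = -1593.6629 N (compression)
  Rx@0 = -1879.5000 N
  Ry@0 = -225.2514 N
  Ry@6 = +1563.0614 N

1831.654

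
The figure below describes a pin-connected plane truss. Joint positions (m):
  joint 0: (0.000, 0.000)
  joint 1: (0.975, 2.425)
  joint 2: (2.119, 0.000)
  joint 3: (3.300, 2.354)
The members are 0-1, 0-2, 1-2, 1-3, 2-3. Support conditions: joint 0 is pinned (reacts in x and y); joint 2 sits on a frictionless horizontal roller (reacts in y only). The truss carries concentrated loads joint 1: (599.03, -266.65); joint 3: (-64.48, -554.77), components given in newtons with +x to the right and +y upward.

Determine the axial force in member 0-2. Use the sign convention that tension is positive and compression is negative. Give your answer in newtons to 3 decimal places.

221.288

N=4 nodes, M=5 members, R=3 reactions → 2N=8, M+R=8
member 0 (0-1): L=2.6137, (cx,cy)=(0.3730,0.9278)
member 1 (0-2): L=2.1190, (cx,cy)=(1.0000,0.0000)
member 2 (1-2): L=2.6813, (cx,cy)=(0.4267,-0.9044)
member 3 (1-3): L=2.3261, (cx,cy)=(0.9995,-0.0305)
member 4 (2-3): L=2.6336, (cx,cy)=(0.4484,0.8938)
solve A·x = −loads:
  F[0-1] = +839.7574 N (tension)
  F[0-2] = +221.2875 N (tension)
  F[1-2] = -1163.4312 N (compression)
  F[1-3] = +210.7190 N (tension)
  F[2-3] = -613.4779 N (compression)
  Rx@0 = -534.5500 N
  Ry@0 = -779.1400 N
  Ry@2 = +1600.5600 N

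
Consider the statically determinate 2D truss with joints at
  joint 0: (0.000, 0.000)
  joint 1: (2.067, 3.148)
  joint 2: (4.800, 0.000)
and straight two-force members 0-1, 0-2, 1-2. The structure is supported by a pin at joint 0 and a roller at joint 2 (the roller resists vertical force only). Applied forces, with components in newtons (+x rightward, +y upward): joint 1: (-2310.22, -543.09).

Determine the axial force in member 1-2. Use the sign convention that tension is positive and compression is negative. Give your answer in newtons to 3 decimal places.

1696.736

N=3 nodes, M=3 members, R=3 reactions → 2N=6, M+R=6
member 0 (0-1): L=3.7660, (cx,cy)=(0.5489,0.8359)
member 1 (0-2): L=4.8000, (cx,cy)=(1.0000,0.0000)
member 2 (1-2): L=4.1688, (cx,cy)=(0.6556,-0.7551)
solve A·x = −loads:
  F[0-1] = -2182.4590 N (compression)
  F[0-2] = -1112.3442 N (compression)
  F[1-2] = +1696.7363 N (tension)
  Rx@0 = +2310.2200 N
  Ry@0 = +1824.3412 N
  Ry@2 = -1281.2512 N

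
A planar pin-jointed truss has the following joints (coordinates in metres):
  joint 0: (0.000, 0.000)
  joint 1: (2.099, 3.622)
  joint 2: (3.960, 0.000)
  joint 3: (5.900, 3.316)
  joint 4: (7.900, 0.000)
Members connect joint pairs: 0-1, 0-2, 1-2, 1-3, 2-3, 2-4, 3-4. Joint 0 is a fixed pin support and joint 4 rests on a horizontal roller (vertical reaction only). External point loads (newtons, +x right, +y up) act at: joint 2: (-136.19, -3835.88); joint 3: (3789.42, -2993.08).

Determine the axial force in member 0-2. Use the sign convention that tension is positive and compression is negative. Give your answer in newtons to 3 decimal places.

N=5 nodes, M=7 members, R=3 reactions → 2N=10, M+R=10
member 0 (0-1): L=4.1862, (cx,cy)=(0.5014,0.8652)
member 1 (0-2): L=3.9600, (cx,cy)=(1.0000,0.0000)
member 2 (1-2): L=4.0721, (cx,cy)=(0.4570,-0.8895)
member 3 (1-3): L=3.8133, (cx,cy)=(0.9968,-0.0802)
member 4 (2-3): L=3.8418, (cx,cy)=(0.5050,0.8631)
member 5 (2-4): L=3.9400, (cx,cy)=(1.0000,0.0000)
member 6 (3-4): L=3.8724, (cx,cy)=(0.5165,-0.8563)
solve A·x = −loads:
  F[0-1] = -1248.5116 N (compression)
  F[0-2] = +4279.2380 N (tension)
  F[1-2] = +1325.9828 N (tension)
  F[1-3] = -1235.9806 N (compression)
  F[2-3] = +3077.6937 N (tension)
  F[2-4] = +3467.2683 N (tension)
  F[3-4] = -6713.4086 N (compression)
  Rx@0 = -3653.2300 N
  Ry@0 = +1080.2292 N
  Ry@4 = +5748.7308 N

4279.238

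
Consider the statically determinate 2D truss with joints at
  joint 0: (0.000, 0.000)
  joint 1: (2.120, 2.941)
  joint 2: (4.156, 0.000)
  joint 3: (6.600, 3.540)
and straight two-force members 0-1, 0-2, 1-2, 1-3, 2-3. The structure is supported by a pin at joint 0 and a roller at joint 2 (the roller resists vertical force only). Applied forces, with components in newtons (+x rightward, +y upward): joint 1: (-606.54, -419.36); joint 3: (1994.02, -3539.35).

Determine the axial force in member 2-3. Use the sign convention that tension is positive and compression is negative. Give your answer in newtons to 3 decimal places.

-5095.242

N=4 nodes, M=5 members, R=3 reactions → 2N=8, M+R=8
member 0 (0-1): L=3.6254, (cx,cy)=(0.5848,0.8112)
member 1 (0-2): L=4.1560, (cx,cy)=(1.0000,0.0000)
member 2 (1-2): L=3.5770, (cx,cy)=(0.5692,-0.8222)
member 3 (1-3): L=4.5199, (cx,cy)=(0.9912,0.1325)
member 4 (2-3): L=4.3017, (cx,cy)=(0.5681,0.8229)
solve A·x = −loads:
  F[0-1] = +3877.1422 N (tension)
  F[0-2] = -879.6988 N (compression)
  F[1-2] = -3540.3323 N (compression)
  F[1-3] = +4932.3656 N (tension)
  F[2-3] = -5095.2416 N (compression)
  Rx@0 = -1387.4800 N
  Ry@0 = -3145.1759 N
  Ry@2 = +7103.8859 N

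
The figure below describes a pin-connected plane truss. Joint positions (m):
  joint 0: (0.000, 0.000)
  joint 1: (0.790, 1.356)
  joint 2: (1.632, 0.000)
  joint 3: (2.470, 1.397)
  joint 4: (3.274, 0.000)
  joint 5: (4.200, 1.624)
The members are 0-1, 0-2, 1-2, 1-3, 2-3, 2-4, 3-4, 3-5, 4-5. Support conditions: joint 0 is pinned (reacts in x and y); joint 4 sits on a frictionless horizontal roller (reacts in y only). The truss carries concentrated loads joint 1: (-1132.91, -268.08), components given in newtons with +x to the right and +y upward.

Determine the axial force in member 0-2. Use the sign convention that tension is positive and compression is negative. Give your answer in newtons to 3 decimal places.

-741.048

N=6 nodes, M=9 members, R=3 reactions → 2N=12, M+R=12
member 0 (0-1): L=1.5693, (cx,cy)=(0.5034,0.8641)
member 1 (0-2): L=1.6320, (cx,cy)=(1.0000,0.0000)
member 2 (1-2): L=1.5962, (cx,cy)=(0.5275,-0.8495)
member 3 (1-3): L=1.6805, (cx,cy)=(0.9997,0.0244)
member 4 (2-3): L=1.6291, (cx,cy)=(0.5144,0.8575)
member 5 (2-4): L=1.6420, (cx,cy)=(1.0000,0.0000)
member 6 (3-4): L=1.6118, (cx,cy)=(0.4988,-0.8667)
member 7 (3-5): L=1.7448, (cx,cy)=(0.9915,0.1301)
member 8 (4-5): L=1.8695, (cx,cy)=(0.4953,0.8687)
solve A·x = −loads:
  F[0-1] = -778.4373 N (compression)
  F[0-2] = -741.0481 N (compression)
  F[1-2] = +490.0396 N (tension)
  F[1-3] = +482.6867 N (tension)
  F[2-3] = -485.4659 N (compression)
  F[2-4] = -232.8167 N (compression)
  F[3-4] = +466.7451 N (tension)
  F[3-5] = +0.0000 N (tension)
  F[4-5] = -0.0000 N (compression)
  Rx@0 = +1132.9100 N
  Ry@0 = +672.6135 N
  Ry@4 = -404.5335 N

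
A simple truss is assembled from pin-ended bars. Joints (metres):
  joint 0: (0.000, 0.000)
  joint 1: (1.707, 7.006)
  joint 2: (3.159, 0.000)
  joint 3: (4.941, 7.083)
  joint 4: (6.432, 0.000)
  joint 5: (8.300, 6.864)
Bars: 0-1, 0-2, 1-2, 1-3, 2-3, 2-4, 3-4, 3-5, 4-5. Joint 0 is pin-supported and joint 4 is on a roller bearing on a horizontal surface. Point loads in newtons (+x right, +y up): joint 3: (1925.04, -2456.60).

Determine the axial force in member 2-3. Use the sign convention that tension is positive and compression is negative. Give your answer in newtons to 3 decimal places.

1581.651

N=6 nodes, M=9 members, R=3 reactions → 2N=12, M+R=12
member 0 (0-1): L=7.2110, (cx,cy)=(0.2367,0.9716)
member 1 (0-2): L=3.1590, (cx,cy)=(1.0000,0.0000)
member 2 (1-2): L=7.1549, (cx,cy)=(0.2029,-0.9792)
member 3 (1-3): L=3.2349, (cx,cy)=(0.9997,0.0238)
member 4 (2-3): L=7.3037, (cx,cy)=(0.2440,0.9698)
member 5 (2-4): L=3.2730, (cx,cy)=(1.0000,0.0000)
member 6 (3-4): L=7.2382, (cx,cy)=(0.2060,-0.9786)
member 7 (3-5): L=3.3661, (cx,cy)=(0.9979,-0.0651)
member 8 (4-5): L=7.1136, (cx,cy)=(0.2626,0.9649)
solve A·x = −loads:
  F[0-1] = +1595.7711 N (tension)
  F[0-2] = +1547.2841 N (tension)
  F[1-2] = -1566.4471 N (compression)
  F[1-3] = +695.8453 N (tension)
  F[2-3] = +1581.6508 N (tension)
  F[2-4] = +843.4927 N (tension)
  F[3-4] = -4094.8318 N (compression)
  F[3-5] = -0.0000 N (compression)
  F[4-5] = +0.0000 N (tension)
  Rx@0 = -1925.0400 N
  Ry@0 = -1550.4148 N
  Ry@4 = +4007.0148 N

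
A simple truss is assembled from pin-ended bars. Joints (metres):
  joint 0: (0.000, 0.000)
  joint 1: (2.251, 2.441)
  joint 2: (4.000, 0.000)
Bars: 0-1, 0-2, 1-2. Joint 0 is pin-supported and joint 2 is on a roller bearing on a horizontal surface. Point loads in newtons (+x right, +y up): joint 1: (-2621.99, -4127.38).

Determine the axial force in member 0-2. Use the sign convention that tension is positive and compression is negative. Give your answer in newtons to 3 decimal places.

N=3 nodes, M=3 members, R=3 reactions → 2N=6, M+R=6
member 0 (0-1): L=3.3205, (cx,cy)=(0.6779,0.7351)
member 1 (0-2): L=4.0000, (cx,cy)=(1.0000,0.0000)
member 2 (1-2): L=3.0029, (cx,cy)=(0.5824,-0.8129)
solve A·x = −loads:
  F[0-1] = -4631.4643 N (compression)
  F[0-2] = +517.7597 N (tension)
  F[1-2] = -888.9576 N (compression)
  Rx@0 = +2621.9900 N
  Ry@0 = +3404.7663 N
  Ry@2 = +722.6137 N

517.760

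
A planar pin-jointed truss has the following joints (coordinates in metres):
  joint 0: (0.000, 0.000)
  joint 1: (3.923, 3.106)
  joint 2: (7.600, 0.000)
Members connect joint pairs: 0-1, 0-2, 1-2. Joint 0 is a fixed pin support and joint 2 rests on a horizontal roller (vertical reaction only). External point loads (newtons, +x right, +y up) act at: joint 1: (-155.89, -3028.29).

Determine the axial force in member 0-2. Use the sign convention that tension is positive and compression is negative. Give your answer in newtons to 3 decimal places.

1775.100

N=3 nodes, M=3 members, R=3 reactions → 2N=6, M+R=6
member 0 (0-1): L=5.0037, (cx,cy)=(0.7840,0.6207)
member 1 (0-2): L=7.6000, (cx,cy)=(1.0000,0.0000)
member 2 (1-2): L=4.8133, (cx,cy)=(0.7639,-0.6453)
solve A·x = −loads:
  F[0-1] = -2462.9431 N (compression)
  F[0-2] = +1775.1004 N (tension)
  F[1-2] = -2323.6434 N (compression)
  Rx@0 = +155.8900 N
  Ry@0 = +1528.8443 N
  Ry@2 = +1499.4457 N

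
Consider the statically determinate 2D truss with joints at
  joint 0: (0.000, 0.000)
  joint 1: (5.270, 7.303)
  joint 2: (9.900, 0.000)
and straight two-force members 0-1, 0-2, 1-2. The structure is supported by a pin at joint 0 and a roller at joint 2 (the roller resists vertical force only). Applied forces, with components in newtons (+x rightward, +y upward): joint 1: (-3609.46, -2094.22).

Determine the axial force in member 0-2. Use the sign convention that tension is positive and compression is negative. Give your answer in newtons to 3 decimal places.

N=3 nodes, M=3 members, R=3 reactions → 2N=6, M+R=6
member 0 (0-1): L=9.0059, (cx,cy)=(0.5852,0.8109)
member 1 (0-2): L=9.9000, (cx,cy)=(1.0000,0.0000)
member 2 (1-2): L=8.6470, (cx,cy)=(0.5354,-0.8446)
solve A·x = −loads:
  F[0-1] = -4491.2884 N (compression)
  F[0-2] = -981.2917 N (compression)
  F[1-2] = +1832.6642 N (tension)
  Rx@0 = +3609.4600 N
  Ry@0 = +3642.0328 N
  Ry@2 = -1547.8128 N

-981.292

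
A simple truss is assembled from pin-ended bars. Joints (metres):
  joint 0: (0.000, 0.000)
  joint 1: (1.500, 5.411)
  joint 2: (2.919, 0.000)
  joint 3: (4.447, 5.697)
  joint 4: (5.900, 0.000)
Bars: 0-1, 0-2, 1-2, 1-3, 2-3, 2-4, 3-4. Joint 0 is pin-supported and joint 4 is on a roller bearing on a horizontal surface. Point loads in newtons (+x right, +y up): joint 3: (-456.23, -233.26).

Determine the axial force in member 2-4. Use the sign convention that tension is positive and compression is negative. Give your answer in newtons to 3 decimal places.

-67.515

N=5 nodes, M=7 members, R=3 reactions → 2N=10, M+R=10
member 0 (0-1): L=5.6151, (cx,cy)=(0.2671,0.9637)
member 1 (0-2): L=2.9190, (cx,cy)=(1.0000,0.0000)
member 2 (1-2): L=5.5940, (cx,cy)=(0.2537,-0.9673)
member 3 (1-3): L=2.9608, (cx,cy)=(0.9953,0.0966)
member 4 (2-3): L=5.8984, (cx,cy)=(0.2591,0.9659)
member 5 (2-4): L=2.9810, (cx,cy)=(1.0000,0.0000)
member 6 (3-4): L=5.8794, (cx,cy)=(0.2471,-0.9690)
solve A·x = −loads:
  F[0-1] = -516.7578 N (compression)
  F[0-2] = -318.1840 N (compression)
  F[1-2] = +488.5332 N (tension)
  F[1-3] = -263.2010 N (compression)
  F[2-3] = -489.2561 N (compression)
  F[2-4] = -67.5154 N (compression)
  F[3-4] = +273.1920 N (tension)
  Rx@0 = +456.2300 N
  Ry@0 = +497.9778 N
  Ry@4 = -264.7178 N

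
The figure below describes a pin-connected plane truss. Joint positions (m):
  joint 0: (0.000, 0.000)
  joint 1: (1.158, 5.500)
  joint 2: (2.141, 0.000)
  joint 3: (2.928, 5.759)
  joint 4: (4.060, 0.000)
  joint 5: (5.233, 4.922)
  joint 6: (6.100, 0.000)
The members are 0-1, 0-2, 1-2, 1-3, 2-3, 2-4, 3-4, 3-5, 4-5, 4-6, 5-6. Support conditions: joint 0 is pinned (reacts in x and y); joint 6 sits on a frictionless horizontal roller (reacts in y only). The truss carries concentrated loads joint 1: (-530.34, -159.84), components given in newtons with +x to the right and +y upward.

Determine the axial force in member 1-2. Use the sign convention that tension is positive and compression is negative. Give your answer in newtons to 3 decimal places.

N=7 nodes, M=11 members, R=3 reactions → 2N=14, M+R=14
member 0 (0-1): L=5.6206, (cx,cy)=(0.2060,0.9785)
member 1 (0-2): L=2.1410, (cx,cy)=(1.0000,0.0000)
member 2 (1-2): L=5.5872, (cx,cy)=(0.1759,-0.9844)
member 3 (1-3): L=1.7888, (cx,cy)=(0.9895,0.1448)
member 4 (2-3): L=5.8125, (cx,cy)=(0.1354,0.9908)
member 5 (2-4): L=1.9190, (cx,cy)=(1.0000,0.0000)
member 6 (3-4): L=5.8692, (cx,cy)=(0.1929,-0.9812)
member 7 (3-5): L=2.4523, (cx,cy)=(0.9399,-0.3413)
member 8 (4-5): L=5.0598, (cx,cy)=(0.2318,0.9728)
member 9 (4-6): L=2.0400, (cx,cy)=(1.0000,0.0000)
member 10 (5-6): L=4.9978, (cx,cy)=(0.1735,-0.9848)
solve A·x = −loads:
  F[0-1] = -620.9948 N (compression)
  F[0-2] = -402.3974 N (compression)
  F[1-2] = +501.6245 N (tension)
  F[1-3] = +317.4873 N (tension)
  F[2-3] = -498.3891 N (compression)
  F[2-4] = -246.6614 N (compression)
  F[3-4] = +393.1828 N (tension)
  F[3-5] = +181.7417 N (tension)
  F[4-5] = -396.6050 N (compression)
  F[4-6] = -78.8847 N (compression)
  F[5-6] = +454.7266 N (tension)
  Rx@0 = +530.3400 N
  Ry@0 = +607.6720 N
  Ry@6 = -447.8320 N

501.625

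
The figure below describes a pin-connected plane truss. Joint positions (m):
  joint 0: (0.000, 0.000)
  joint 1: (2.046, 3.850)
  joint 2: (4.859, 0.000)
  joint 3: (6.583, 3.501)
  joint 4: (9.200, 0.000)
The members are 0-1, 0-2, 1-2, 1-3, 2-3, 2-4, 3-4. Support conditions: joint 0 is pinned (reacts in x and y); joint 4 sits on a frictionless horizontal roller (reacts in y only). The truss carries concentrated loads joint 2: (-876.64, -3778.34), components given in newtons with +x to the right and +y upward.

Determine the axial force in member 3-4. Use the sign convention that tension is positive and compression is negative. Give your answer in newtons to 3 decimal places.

-2491.434

N=5 nodes, M=7 members, R=3 reactions → 2N=10, M+R=10
member 0 (0-1): L=4.3599, (cx,cy)=(0.4693,0.8831)
member 1 (0-2): L=4.8590, (cx,cy)=(1.0000,0.0000)
member 2 (1-2): L=4.7682, (cx,cy)=(0.5900,-0.8074)
member 3 (1-3): L=4.5504, (cx,cy)=(0.9971,-0.0767)
member 4 (2-3): L=3.9025, (cx,cy)=(0.4418,0.8971)
member 5 (2-4): L=4.3410, (cx,cy)=(1.0000,0.0000)
member 6 (3-4): L=4.3710, (cx,cy)=(0.5987,-0.8010)
solve A·x = −loads:
  F[0-1] = -2018.9126 N (compression)
  F[0-2] = +70.7917 N (tension)
  F[1-2] = +2435.0972 N (tension)
  F[1-3] = -2391.0687 N (compression)
  F[2-3] = +2019.9504 N (tension)
  F[2-4] = +1491.6664 N (tension)
  F[3-4] = -2491.4338 N (compression)
  Rx@0 = +876.6400 N
  Ry@0 = +1782.8015 N
  Ry@4 = +1995.5385 N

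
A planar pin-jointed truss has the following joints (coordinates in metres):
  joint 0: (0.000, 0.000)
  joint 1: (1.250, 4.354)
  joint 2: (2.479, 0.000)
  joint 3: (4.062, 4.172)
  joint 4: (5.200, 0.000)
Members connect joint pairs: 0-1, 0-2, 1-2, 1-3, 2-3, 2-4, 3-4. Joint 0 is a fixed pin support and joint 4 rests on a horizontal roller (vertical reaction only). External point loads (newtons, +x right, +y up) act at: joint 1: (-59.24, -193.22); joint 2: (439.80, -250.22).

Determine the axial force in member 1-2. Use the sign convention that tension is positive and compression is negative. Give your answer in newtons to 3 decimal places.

144.299

N=5 nodes, M=7 members, R=3 reactions → 2N=10, M+R=10
member 0 (0-1): L=4.5299, (cx,cy)=(0.2759,0.9612)
member 1 (0-2): L=2.4790, (cx,cy)=(1.0000,0.0000)
member 2 (1-2): L=4.5241, (cx,cy)=(0.2717,-0.9624)
member 3 (1-3): L=2.8179, (cx,cy)=(0.9979,-0.0646)
member 4 (2-3): L=4.4622, (cx,cy)=(0.3548,0.9350)
member 5 (2-4): L=2.7210, (cx,cy)=(1.0000,0.0000)
member 6 (3-4): L=4.3244, (cx,cy)=(0.2632,-0.9648)
solve A·x = −loads:
  F[0-1] = -340.5290 N (compression)
  F[0-2] = +474.5274 N (tension)
  F[1-2] = +144.2985 N (tension)
  F[1-3] = -74.0815 N (compression)
  F[2-3] = +119.0938 N (tension)
  F[2-4] = +31.6776 N (tension)
  F[3-4] = -120.3754 N (compression)
  Rx@0 = -380.5600 N
  Ry@0 = +327.3074 N
  Ry@4 = +116.1326 N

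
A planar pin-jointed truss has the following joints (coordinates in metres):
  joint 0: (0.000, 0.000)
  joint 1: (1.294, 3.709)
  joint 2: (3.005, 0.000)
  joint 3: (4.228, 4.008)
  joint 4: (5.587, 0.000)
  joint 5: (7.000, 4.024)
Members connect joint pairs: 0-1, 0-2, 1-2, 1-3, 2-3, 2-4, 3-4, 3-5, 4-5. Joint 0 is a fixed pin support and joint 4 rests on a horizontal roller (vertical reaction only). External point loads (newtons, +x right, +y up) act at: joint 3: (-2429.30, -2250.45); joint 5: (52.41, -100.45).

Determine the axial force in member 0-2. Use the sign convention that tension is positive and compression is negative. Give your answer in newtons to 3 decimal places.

-1599.937

N=6 nodes, M=9 members, R=3 reactions → 2N=12, M+R=12
member 0 (0-1): L=3.9282, (cx,cy)=(0.3294,0.9442)
member 1 (0-2): L=3.0050, (cx,cy)=(1.0000,0.0000)
member 2 (1-2): L=4.0846, (cx,cy)=(0.4189,-0.9080)
member 3 (1-3): L=2.9492, (cx,cy)=(0.9948,0.1014)
member 4 (2-3): L=4.1904, (cx,cy)=(0.2919,0.9565)
member 5 (2-4): L=2.5820, (cx,cy)=(1.0000,0.0000)
member 6 (3-4): L=4.2321, (cx,cy)=(0.3211,-0.9470)
member 7 (3-5): L=2.7720, (cx,cy)=(1.0000,0.0058)
member 8 (4-5): L=4.2649, (cx,cy)=(0.3313,0.9435)
solve A·x = −loads:
  F[0-1] = -2358.6258 N (compression)
  F[0-2] = -1599.9372 N (compression)
  F[1-2] = +2259.1212 N (tension)
  F[1-3] = -1732.1955 N (compression)
  F[2-3] = -2144.7448 N (compression)
  F[2-4] = -27.6659 N (compression)
  F[3-4] = -24.2423 N (compression)
  F[3-5] = +87.8619 N (tension)
  F[4-5] = -107.0003 N (compression)
  Rx@0 = +2376.8900 N
  Ry@0 = +2226.9845 N
  Ry@4 = +123.9155 N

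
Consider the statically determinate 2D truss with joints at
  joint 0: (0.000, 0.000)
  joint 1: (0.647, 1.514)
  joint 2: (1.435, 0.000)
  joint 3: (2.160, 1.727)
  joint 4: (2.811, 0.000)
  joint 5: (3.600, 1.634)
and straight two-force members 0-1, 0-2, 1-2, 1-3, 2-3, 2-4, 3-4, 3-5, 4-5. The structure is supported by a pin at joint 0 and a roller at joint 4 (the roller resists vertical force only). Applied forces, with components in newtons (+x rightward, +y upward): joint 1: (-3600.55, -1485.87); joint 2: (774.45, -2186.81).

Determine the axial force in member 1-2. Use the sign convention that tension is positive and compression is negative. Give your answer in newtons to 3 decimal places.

3072.042

N=6 nodes, M=9 members, R=3 reactions → 2N=12, M+R=12
member 0 (0-1): L=1.6465, (cx,cy)=(0.3930,0.9196)
member 1 (0-2): L=1.4350, (cx,cy)=(1.0000,0.0000)
member 2 (1-2): L=1.7068, (cx,cy)=(0.4617,-0.8870)
member 3 (1-3): L=1.5279, (cx,cy)=(0.9902,0.1394)
member 4 (2-3): L=1.8730, (cx,cy)=(0.3871,0.9220)
member 5 (2-4): L=1.3760, (cx,cy)=(1.0000,0.0000)
member 6 (3-4): L=1.8456, (cx,cy)=(0.3527,-0.9357)
member 7 (3-5): L=1.4430, (cx,cy)=(0.9979,-0.0644)
member 8 (4-5): L=1.8145, (cx,cy)=(0.4348,0.9005)
solve A·x = −loads:
  F[0-1] = -4516.9529 N (compression)
  F[0-2] = -1051.0904 N (compression)
  F[1-2] = +3072.0419 N (tension)
  F[1-3] = +411.2411 N (tension)
  F[2-3] = -583.7301 N (compression)
  F[2-4] = -181.2763 N (compression)
  F[3-4] = +513.9293 N (tension)
  F[3-5] = +0.0000 N (tension)
  F[4-5] = -0.0000 N (compression)
  Rx@0 = +2826.1000 N
  Ry@0 = +4153.5774 N
  Ry@4 = -480.8974 N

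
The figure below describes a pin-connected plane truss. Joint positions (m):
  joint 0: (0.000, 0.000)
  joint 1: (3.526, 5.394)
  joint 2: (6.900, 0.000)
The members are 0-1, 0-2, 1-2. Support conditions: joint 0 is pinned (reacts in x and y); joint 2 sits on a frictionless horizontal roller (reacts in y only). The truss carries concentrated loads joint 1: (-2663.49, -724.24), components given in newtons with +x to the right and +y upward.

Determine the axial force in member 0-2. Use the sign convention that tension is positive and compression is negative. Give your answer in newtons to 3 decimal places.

N=3 nodes, M=3 members, R=3 reactions → 2N=6, M+R=6
member 0 (0-1): L=6.4442, (cx,cy)=(0.5472,0.8370)
member 1 (0-2): L=6.9000, (cx,cy)=(1.0000,0.0000)
member 2 (1-2): L=6.3623, (cx,cy)=(0.5303,-0.8478)
solve A·x = −loads:
  F[0-1] = -2910.6459 N (compression)
  F[0-2] = -1070.9086 N (compression)
  F[1-2] = +2019.4022 N (tension)
  Rx@0 = +2663.4900 N
  Ry@0 = +2436.2972 N
  Ry@2 = -1712.0572 N

-1070.909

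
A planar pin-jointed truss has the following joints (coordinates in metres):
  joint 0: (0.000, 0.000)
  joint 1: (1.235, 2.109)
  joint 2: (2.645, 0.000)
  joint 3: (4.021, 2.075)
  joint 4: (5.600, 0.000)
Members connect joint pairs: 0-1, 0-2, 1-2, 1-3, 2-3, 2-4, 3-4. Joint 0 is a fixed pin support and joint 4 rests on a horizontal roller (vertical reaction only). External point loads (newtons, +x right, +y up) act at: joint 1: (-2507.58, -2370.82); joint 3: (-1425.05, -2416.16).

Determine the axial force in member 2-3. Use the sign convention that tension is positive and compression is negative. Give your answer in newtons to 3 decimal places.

N=5 nodes, M=7 members, R=3 reactions → 2N=10, M+R=10
member 0 (0-1): L=2.4440, (cx,cy)=(0.5053,0.8629)
member 1 (0-2): L=2.6450, (cx,cy)=(1.0000,0.0000)
member 2 (1-2): L=2.5369, (cx,cy)=(0.5558,-0.8313)
member 3 (1-3): L=2.7862, (cx,cy)=(0.9999,-0.0122)
member 4 (2-3): L=2.4898, (cx,cy)=(0.5527,0.8334)
member 5 (2-4): L=2.9550, (cx,cy)=(1.0000,0.0000)
member 6 (3-4): L=2.6075, (cx,cy)=(0.6056,-0.7958)
solve A·x = −loads:
  F[0-1] = -4637.2666 N (compression)
  F[0-2] = -1589.3245 N (compression)
  F[1-2] = +1975.4310 N (tension)
  F[1-3] = -933.7224 N (compression)
  F[2-3] = -1970.4881 N (compression)
  F[2-4] = +597.6117 N (tension)
  F[3-4] = -986.8592 N (compression)
  Rx@0 = +3932.6300 N
  Ry@0 = +4001.6448 N
  Ry@4 = +785.3352 N

-1970.488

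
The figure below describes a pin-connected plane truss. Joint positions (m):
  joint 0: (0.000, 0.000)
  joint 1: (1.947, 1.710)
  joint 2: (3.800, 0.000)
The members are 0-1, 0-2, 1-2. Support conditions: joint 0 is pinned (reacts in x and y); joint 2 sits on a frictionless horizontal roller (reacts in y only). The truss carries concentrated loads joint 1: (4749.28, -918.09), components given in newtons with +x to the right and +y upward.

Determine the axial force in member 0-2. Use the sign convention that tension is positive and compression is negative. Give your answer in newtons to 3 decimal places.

N=3 nodes, M=3 members, R=3 reactions → 2N=6, M+R=6
member 0 (0-1): L=2.5913, (cx,cy)=(0.7514,0.6599)
member 1 (0-2): L=3.8000, (cx,cy)=(1.0000,0.0000)
member 2 (1-2): L=2.5214, (cx,cy)=(0.7349,-0.6782)
solve A·x = −loads:
  F[0-1] = +2560.2280 N (tension)
  F[0-2] = +2825.6368 N (tension)
  F[1-2] = -3844.9548 N (compression)
  Rx@0 = -4749.2800 N
  Ry@0 = -1689.4863 N
  Ry@2 = +2607.5763 N

2825.637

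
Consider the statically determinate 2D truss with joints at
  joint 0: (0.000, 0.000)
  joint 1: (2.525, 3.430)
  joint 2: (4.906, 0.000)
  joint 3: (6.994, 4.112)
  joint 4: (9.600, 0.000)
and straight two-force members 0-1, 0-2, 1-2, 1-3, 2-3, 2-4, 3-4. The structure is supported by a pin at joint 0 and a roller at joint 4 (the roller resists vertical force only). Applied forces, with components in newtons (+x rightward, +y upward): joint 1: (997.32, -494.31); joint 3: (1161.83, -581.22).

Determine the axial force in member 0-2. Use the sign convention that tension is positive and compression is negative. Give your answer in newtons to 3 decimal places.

1914.813

N=5 nodes, M=7 members, R=3 reactions → 2N=10, M+R=10
member 0 (0-1): L=4.2592, (cx,cy)=(0.5928,0.8053)
member 1 (0-2): L=4.9060, (cx,cy)=(1.0000,0.0000)
member 2 (1-2): L=4.1754, (cx,cy)=(0.5702,-0.8215)
member 3 (1-3): L=4.5207, (cx,cy)=(0.9886,0.1509)
member 4 (2-3): L=4.6118, (cx,cy)=(0.4528,0.8916)
member 5 (2-4): L=4.6940, (cx,cy)=(1.0000,0.0000)
member 6 (3-4): L=4.8682, (cx,cy)=(0.5353,-0.8447)
solve A·x = −loads:
  F[0-1] = +412.1479 N (tension)
  F[0-2] = +1914.8128 N (tension)
  F[1-2] = -1035.9195 N (compression)
  F[1-3] = -164.1353 N (compression)
  F[2-3] = +954.4079 N (tension)
  F[2-4] = +891.9729 N (tension)
  F[3-4] = -1666.2854 N (compression)
  Rx@0 = -2159.1500 N
  Ry@0 = -331.9115 N
  Ry@4 = +1407.4415 N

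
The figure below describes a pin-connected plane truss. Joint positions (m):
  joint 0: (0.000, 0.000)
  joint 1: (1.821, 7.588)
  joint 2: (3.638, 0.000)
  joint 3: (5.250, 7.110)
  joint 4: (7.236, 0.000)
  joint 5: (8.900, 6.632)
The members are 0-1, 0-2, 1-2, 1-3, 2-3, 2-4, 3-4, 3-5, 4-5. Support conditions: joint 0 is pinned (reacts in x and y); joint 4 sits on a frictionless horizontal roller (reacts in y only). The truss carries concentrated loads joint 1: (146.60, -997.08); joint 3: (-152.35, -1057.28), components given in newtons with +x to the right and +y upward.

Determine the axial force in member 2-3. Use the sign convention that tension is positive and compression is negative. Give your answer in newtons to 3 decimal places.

N=6 nodes, M=9 members, R=3 reactions → 2N=12, M+R=12
member 0 (0-1): L=7.8034, (cx,cy)=(0.2334,0.9724)
member 1 (0-2): L=3.6380, (cx,cy)=(1.0000,0.0000)
member 2 (1-2): L=7.8025, (cx,cy)=(0.2329,-0.9725)
member 3 (1-3): L=3.4622, (cx,cy)=(0.9904,-0.1381)
member 4 (2-3): L=7.2904, (cx,cy)=(0.2211,0.9752)
member 5 (2-4): L=3.5980, (cx,cy)=(1.0000,0.0000)
member 6 (3-4): L=7.3822, (cx,cy)=(0.2690,-0.9631)
member 7 (3-5): L=3.6812, (cx,cy)=(0.9915,-0.1299)
member 8 (4-5): L=6.8376, (cx,cy)=(0.2434,0.9699)
solve A·x = −loads:
  F[0-1] = -1061.6146 N (compression)
  F[0-2] = +241.9867 N (tension)
  F[1-2] = +95.9471 N (tension)
  F[1-3] = -420.7093 N (compression)
  F[2-3] = -95.6774 N (compression)
  F[2-4] = +285.4856 N (tension)
  F[3-4] = -1061.1785 N (compression)
  F[3-5] = -0.0000 N (compression)
  F[4-5] = +0.0000 N (tension)
  Rx@0 = +5.7500 N
  Ry@0 = +1032.3043 N
  Ry@4 = +1022.0557 N

-95.677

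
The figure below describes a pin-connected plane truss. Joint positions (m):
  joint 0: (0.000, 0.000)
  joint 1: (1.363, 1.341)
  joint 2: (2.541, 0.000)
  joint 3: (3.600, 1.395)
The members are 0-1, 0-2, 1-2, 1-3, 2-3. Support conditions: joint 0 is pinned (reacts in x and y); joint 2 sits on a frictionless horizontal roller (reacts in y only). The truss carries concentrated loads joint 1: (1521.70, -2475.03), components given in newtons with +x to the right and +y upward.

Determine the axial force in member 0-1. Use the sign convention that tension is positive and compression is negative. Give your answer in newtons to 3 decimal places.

-490.991

N=4 nodes, M=5 members, R=3 reactions → 2N=8, M+R=8
member 0 (0-1): L=1.9121, (cx,cy)=(0.7128,0.7013)
member 1 (0-2): L=2.5410, (cx,cy)=(1.0000,0.0000)
member 2 (1-2): L=1.7849, (cx,cy)=(0.6600,-0.7513)
member 3 (1-3): L=2.2377, (cx,cy)=(0.9997,0.0241)
member 4 (2-3): L=1.7514, (cx,cy)=(0.6046,0.7965)
solve A·x = −loads:
  F[0-1] = -490.9910 N (compression)
  F[0-2] = +1871.6962 N (tension)
  F[1-2] = -2836.0284 N (compression)
  F[1-3] = -0.0000 N (compression)
  F[2-3] = +0.0000 N (tension)
  Rx@0 = -1521.7000 N
  Ry@0 = +344.3470 N
  Ry@2 = +2130.6830 N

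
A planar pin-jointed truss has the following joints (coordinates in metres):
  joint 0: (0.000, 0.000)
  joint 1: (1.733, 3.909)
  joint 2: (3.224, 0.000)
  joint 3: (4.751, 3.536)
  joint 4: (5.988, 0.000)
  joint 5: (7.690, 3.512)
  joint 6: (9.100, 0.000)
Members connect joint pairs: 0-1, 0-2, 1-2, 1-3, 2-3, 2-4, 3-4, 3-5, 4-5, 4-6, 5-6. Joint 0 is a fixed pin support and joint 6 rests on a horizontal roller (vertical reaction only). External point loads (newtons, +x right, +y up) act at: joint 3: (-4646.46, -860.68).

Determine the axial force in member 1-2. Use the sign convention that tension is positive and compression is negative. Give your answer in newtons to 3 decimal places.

N=7 nodes, M=11 members, R=3 reactions → 2N=14, M+R=14
member 0 (0-1): L=4.2759, (cx,cy)=(0.4053,0.9142)
member 1 (0-2): L=3.2240, (cx,cy)=(1.0000,0.0000)
member 2 (1-2): L=4.1837, (cx,cy)=(0.3564,-0.9343)
member 3 (1-3): L=3.0410, (cx,cy)=(0.9924,-0.1227)
member 4 (2-3): L=3.8516, (cx,cy)=(0.3965,0.9181)
member 5 (2-4): L=2.7640, (cx,cy)=(1.0000,0.0000)
member 6 (3-4): L=3.7461, (cx,cy)=(0.3302,-0.9439)
member 7 (3-5): L=2.9391, (cx,cy)=(1.0000,-0.0082)
member 8 (4-5): L=3.9027, (cx,cy)=(0.4361,0.8999)
member 9 (4-6): L=3.1120, (cx,cy)=(1.0000,0.0000)
member 10 (5-6): L=3.7845, (cx,cy)=(0.3726,-0.9280)
solve A·x = −loads:
  F[0-1] = -2424.8981 N (compression)
  F[0-2] = -3663.6681 N (compression)
  F[1-2] = +2626.4088 N (tension)
  F[1-3] = -1933.3984 N (compression)
  F[2-3] = -2673.0012 N (compression)
  F[2-4] = -1667.9337 N (compression)
  F[3-4] = +1426.3639 N (tension)
  F[3-5] = +1196.9772 N (tension)
  F[4-5] = -1496.1292 N (compression)
  F[4-6] = -544.4603 N (compression)
  F[5-6] = +1461.3447 N (tension)
  Rx@0 = +4646.4600 N
  Ry@0 = +2216.8110 N
  Ry@6 = -1356.1310 N

2626.409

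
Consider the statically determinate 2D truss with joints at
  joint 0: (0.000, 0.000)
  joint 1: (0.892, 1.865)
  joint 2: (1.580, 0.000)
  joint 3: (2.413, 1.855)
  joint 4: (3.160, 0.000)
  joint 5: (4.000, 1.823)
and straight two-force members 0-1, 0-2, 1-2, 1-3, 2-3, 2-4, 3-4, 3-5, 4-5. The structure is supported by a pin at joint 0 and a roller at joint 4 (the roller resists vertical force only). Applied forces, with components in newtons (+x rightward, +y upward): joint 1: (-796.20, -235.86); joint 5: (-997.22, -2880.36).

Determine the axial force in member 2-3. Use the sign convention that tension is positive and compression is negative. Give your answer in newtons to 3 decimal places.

N=6 nodes, M=9 members, R=3 reactions → 2N=12, M+R=12
member 0 (0-1): L=2.0673, (cx,cy)=(0.4315,0.9021)
member 1 (0-2): L=1.5800, (cx,cy)=(1.0000,0.0000)
member 2 (1-2): L=1.9879, (cx,cy)=(0.3461,-0.9382)
member 3 (1-3): L=1.5210, (cx,cy)=(1.0000,-0.0066)
member 4 (2-3): L=2.0334, (cx,cy)=(0.4096,0.9122)
member 5 (2-4): L=1.5800, (cx,cy)=(1.0000,0.0000)
member 6 (3-4): L=1.9998, (cx,cy)=(0.3735,-0.9276)
member 7 (3-5): L=1.5873, (cx,cy)=(0.9998,-0.0202)
member 8 (4-5): L=2.0072, (cx,cy)=(0.4185,0.9082)
solve A·x = −loads:
  F[0-1] = -497.5143 N (compression)
  F[0-2] = -1578.7562 N (compression)
  F[1-2] = +223.4559 N (tension)
  F[1-3] = +504.2086 N (tension)
  F[2-3] = -229.8134 N (compression)
  F[2-4] = -1407.2749 N (compression)
  F[3-4] = +222.4723 N (tension)
  F[3-5] = +327.0179 N (tension)
  F[4-5] = -3164.1696 N (compression)
  Rx@0 = +1793.4200 N
  Ry@0 = +448.8206 N
  Ry@4 = +2667.3994 N

-229.813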